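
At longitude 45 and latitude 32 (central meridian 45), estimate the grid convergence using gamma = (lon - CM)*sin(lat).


gamma = (45 - 45) * sin(32) = 0 * 0.529919 = 0.0 degrees

0.0 degrees


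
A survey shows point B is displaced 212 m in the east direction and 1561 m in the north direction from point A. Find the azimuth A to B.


az = atan2(212, 1561) = 7.7 deg
adjusted to 0-360: 7.7 degrees

7.7 degrees


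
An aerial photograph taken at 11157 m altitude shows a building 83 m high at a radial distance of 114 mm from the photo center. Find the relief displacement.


d = h * r / H = 83 * 114 / 11157 = 0.85 mm

0.85 mm


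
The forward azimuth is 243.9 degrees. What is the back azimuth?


back azimuth = (243.9 + 180) mod 360 = 63.9 degrees

63.9 degrees


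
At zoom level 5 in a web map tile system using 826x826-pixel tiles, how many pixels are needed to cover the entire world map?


tiles per axis = 2^5 = 32
total tiles = 32^2 = 1024
pixels per axis = 32 * 826 = 26432
total pixels = 26432^2 = 698650624

698650624 pixels


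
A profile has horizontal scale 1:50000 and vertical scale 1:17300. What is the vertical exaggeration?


VE = horizontal_scale / vertical_scale = 50000 / 17300 ≈ 2.9

2.9x


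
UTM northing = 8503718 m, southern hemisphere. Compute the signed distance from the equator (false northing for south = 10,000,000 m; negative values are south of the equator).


For southern: actual = 8503718 - 10000000 = -1496282 m

-1496282 m


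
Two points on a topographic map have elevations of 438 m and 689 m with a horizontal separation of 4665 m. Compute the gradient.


gradient = (689 - 438) / 4665 = 251 / 4665 = 0.0538

0.0538


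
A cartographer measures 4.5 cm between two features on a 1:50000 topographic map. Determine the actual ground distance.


ground = 4.5 cm * 50000 / 100 = 2250.0 m = 2.25 km

2.25 km


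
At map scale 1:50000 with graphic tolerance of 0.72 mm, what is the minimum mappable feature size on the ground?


ground = 0.72 mm * 50000 / 1000 = 36.0 m

36.0 m


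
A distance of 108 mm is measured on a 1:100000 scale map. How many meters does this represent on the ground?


ground = 108 mm * 100000 / 1000 = 10800.0 m

10800.0 m


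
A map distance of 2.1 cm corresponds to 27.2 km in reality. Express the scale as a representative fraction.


ground = 27.2 km = 2720000 cm; RF denominator = ground / map = 2720000 / 2.1 ≈ 1295238; RF = 1:1295238

1:1295238


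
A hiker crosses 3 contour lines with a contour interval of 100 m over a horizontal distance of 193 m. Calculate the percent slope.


elevation change = 3 * 100 = 300 m
slope = 300 / 193 * 100 = 155.4%

155.4%


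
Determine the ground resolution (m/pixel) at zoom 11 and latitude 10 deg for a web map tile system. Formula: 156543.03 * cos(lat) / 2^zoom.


res = 156543.03 * cos(10) / 2^11 = 156543.03 * 0.98480775 / 2048 = 75.28 m/pixel

75.28 m/pixel


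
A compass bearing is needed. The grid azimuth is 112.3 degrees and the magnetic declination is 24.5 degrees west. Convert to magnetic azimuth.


magnetic azimuth = grid azimuth - declination (east +ve)
mag_az = 112.3 - -24.5 = 136.8 degrees

136.8 degrees


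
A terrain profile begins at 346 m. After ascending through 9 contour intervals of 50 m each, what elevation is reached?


elevation = 346 + 9 * 50 = 796 m

796 m


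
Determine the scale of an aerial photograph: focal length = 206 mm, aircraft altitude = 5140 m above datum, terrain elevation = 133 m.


scale = f / (H - h) = 206 mm / 5007 m = 206 / 5007000 = 1:24306

1:24306


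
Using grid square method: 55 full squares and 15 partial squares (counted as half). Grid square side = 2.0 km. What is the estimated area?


effective squares = 55 + 15 * 0.5 = 62.5
area = 62.5 * 4.0 = 250.0 km^2

250.0 km^2


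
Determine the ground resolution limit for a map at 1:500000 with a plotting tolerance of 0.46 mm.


ground = 0.46 mm * 500000 / 1000 = 230.0 m

230.0 m


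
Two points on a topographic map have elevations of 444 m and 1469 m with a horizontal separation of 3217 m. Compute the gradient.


gradient = (1469 - 444) / 3217 = 1025 / 3217 = 0.3186

0.3186


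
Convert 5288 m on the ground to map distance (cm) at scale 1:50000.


map_cm = 5288 * 100 / 50000 = 10.576 cm ≈ 10.58 cm

10.58 cm


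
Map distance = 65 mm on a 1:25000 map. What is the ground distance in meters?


ground = 65 mm * 25000 / 1000 = 1625.0 m

1625.0 m


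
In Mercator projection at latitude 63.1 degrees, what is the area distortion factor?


area_distortion = 1/cos^2(63.1) = 4.885

4.885


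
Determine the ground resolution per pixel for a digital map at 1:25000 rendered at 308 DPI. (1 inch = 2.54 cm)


pixel_cm = 2.54 / 308 ≈ 0.008247 cm
ground = pixel_cm * 25000 / 100 = 2.54 * 25000 / (308 * 100) = 63500 / 30800 ≈ 2.06 m

2.06 m


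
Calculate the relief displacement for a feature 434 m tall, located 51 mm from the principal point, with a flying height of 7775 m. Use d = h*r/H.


d = h * r / H = 434 * 51 / 7775 = 2.85 mm

2.85 mm


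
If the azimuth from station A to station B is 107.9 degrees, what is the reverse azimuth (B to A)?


back azimuth = (107.9 + 180) mod 360 = 287.9 degrees

287.9 degrees


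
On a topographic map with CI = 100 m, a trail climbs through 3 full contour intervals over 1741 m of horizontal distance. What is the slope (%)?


elevation change = 3 * 100 = 300 m
slope = 300 / 1741 * 100 = 17.2%

17.2%


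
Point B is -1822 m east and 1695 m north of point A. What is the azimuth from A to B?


az = atan2(-1822, 1695) = -47.1 deg
adjusted to 0-360: 312.9 degrees

312.9 degrees


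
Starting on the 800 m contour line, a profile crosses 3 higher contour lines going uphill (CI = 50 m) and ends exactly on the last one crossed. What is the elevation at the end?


elevation = 800 + 3 * 50 = 950 m

950 m


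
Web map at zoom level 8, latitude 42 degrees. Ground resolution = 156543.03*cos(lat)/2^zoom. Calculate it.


res = 156543.03 * cos(42) / 2^8 = 156543.03 * 0.74314483 / 256 = 454.43 m/pixel

454.43 m/pixel


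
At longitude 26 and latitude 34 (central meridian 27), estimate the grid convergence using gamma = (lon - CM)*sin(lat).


gamma = (26 - 27) * sin(34) = -1 * 0.559193 = -0.559 degrees

-0.559 degrees


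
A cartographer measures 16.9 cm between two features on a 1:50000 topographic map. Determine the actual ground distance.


ground = 16.9 cm * 50000 / 100 = 8450.0 m = 8.45 km

8.45 km


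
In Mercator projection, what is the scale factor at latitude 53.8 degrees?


SF = 1 / cos(53.8) = 1 / 0.590606 = 1.693

1.693


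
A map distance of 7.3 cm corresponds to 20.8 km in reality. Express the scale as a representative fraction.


ground = 20.8 km = 2080000 cm; RF denominator = ground / map = 2080000 / 7.3 ≈ 284932; RF = 1:284932

1:284932


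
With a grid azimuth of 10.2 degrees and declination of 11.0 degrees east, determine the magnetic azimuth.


magnetic azimuth = grid azimuth - declination (east +ve)
mag_az = 10.2 - 11.0 = 359.2 degrees

359.2 degrees


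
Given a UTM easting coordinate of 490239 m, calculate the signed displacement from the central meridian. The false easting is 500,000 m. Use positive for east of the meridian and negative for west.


displacement = 490239 - 500000 = -9761 m

-9761 m


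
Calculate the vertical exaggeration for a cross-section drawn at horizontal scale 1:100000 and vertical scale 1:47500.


VE = horizontal_scale / vertical_scale = 100000 / 47500 ≈ 2.1

2.1x


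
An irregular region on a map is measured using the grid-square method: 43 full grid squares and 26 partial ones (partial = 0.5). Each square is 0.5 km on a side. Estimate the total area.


effective squares = 43 + 26 * 0.5 = 56.0
area = 56.0 * 0.25 = 14.0 km^2

14.0 km^2


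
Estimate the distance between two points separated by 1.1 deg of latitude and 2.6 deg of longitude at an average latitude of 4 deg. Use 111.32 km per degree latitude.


dlat_km = 1.1 * 111.32 = 122.452
dlon_km = 2.6 * 111.32 * cos(4) ≈ 288.727
dist = sqrt(122.452^2 + 288.727^2) ≈ 313.6 km

313.6 km


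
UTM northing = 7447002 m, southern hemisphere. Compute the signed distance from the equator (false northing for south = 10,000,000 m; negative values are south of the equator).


For southern: actual = 7447002 - 10000000 = -2552998 m

-2552998 m


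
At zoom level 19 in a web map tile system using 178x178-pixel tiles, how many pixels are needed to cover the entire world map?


tiles per axis = 2^19 = 524288
total tiles = 524288^2 = 274877906944
pixels per axis = 524288 * 178 = 93323264
total pixels = 93323264^2 = 8709231603613696

8709231603613696 pixels


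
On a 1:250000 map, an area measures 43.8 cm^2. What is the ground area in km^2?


ground_area = 43.8 * (250000/100)^2 = 273750000.0 m^2 = 273.75 km^2

273.75 km^2


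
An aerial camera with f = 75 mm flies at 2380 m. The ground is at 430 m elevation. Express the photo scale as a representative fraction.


scale = f / (H - h) = 75 mm / 1950 m = 75 / 1950000 = 1:26000

1:26000


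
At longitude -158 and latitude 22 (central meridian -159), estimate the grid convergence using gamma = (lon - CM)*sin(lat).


gamma = (-158 - -159) * sin(22) = 1 * 0.374607 = 0.375 degrees

0.375 degrees


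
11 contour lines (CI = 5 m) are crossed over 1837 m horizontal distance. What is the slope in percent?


elevation change = 11 * 5 = 55 m
slope = 55 / 1837 * 100 = 3.0%

3.0%


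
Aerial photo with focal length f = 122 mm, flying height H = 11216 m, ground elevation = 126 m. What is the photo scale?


scale = f / (H - h) = 122 mm / 11090 m = 122 / 11090000 = 1:90902

1:90902


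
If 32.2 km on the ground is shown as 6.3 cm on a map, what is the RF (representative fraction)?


ground = 32.2 km = 3220000 cm; RF denominator = ground / map = 3220000 / 6.3 ≈ 511111; RF = 1:511111

1:511111


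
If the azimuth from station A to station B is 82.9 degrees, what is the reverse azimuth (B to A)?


back azimuth = (82.9 + 180) mod 360 = 262.9 degrees

262.9 degrees


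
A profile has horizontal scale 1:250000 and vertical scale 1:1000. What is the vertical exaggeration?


VE = horizontal_scale / vertical_scale = 250000 / 1000 = 250.0

250.0x


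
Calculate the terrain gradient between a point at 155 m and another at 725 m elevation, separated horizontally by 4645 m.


gradient = (725 - 155) / 4645 = 570 / 4645 = 0.1227

0.1227


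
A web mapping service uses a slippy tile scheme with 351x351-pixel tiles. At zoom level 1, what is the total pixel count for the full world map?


tiles per axis = 2^1 = 2
total tiles = 2^2 = 4
pixels per axis = 2 * 351 = 702
total pixels = 702^2 = 492804

492804 pixels


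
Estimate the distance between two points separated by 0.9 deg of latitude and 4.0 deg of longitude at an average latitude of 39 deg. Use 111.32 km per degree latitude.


dlat_km = 0.9 * 111.32 = 100.188
dlon_km = 4.0 * 111.32 * cos(39) ≈ 346.048
dist = sqrt(100.188^2 + 346.048^2) ≈ 360.3 km

360.3 km


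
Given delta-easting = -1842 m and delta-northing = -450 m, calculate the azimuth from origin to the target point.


az = atan2(-1842, -450) = -103.7 deg
adjusted to 0-360: 256.3 degrees

256.3 degrees


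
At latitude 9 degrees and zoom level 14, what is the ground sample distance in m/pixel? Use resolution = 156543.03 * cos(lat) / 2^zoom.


res = 156543.03 * cos(9) / 2^14 = 156543.03 * 0.98768834 / 16384 = 9.44 m/pixel

9.44 m/pixel


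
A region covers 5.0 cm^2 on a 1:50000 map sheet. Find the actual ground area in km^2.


ground_area = 5.0 * (50000/100)^2 = 1250000.0 m^2 = 1.25 km^2

1.25 km^2


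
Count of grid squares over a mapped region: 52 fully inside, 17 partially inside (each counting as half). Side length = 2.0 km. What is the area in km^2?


effective squares = 52 + 17 * 0.5 = 60.5
area = 60.5 * 4.0 = 242.0 km^2

242.0 km^2


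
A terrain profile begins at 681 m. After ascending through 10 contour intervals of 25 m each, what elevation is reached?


elevation = 681 + 10 * 25 = 931 m

931 m


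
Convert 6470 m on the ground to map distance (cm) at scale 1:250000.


map_cm = 6470 * 100 / 250000 = 2.588 cm ≈ 2.59 cm

2.59 cm


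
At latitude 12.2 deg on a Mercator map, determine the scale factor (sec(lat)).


SF = 1 / cos(12.2) = 1 / 0.977416 = 1.023

1.023


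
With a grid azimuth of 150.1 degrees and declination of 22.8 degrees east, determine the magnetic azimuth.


magnetic azimuth = grid azimuth - declination (east +ve)
mag_az = 150.1 - 22.8 = 127.3 degrees

127.3 degrees


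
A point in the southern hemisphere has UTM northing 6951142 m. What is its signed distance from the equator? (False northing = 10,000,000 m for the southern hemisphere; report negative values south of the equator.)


For southern: actual = 6951142 - 10000000 = -3048858 m

-3048858 m


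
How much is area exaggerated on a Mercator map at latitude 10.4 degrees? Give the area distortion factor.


area_distortion = 1/cos^2(10.4) = 1.034

1.034


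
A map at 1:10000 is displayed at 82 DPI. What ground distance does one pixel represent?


pixel_cm = 2.54 / 82 ≈ 0.030976 cm
ground = pixel_cm * 10000 / 100 = 2.54 * 10000 / (82 * 100) = 25400 / 8200 ≈ 3.1 m

3.1 m


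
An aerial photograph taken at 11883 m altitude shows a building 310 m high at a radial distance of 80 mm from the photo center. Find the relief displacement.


d = h * r / H = 310 * 80 / 11883 = 2.09 mm

2.09 mm


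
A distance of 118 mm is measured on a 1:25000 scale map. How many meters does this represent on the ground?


ground = 118 mm * 25000 / 1000 = 2950.0 m

2950.0 m


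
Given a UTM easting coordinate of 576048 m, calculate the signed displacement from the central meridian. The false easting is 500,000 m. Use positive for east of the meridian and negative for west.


displacement = 576048 - 500000 = 76048 m

76048 m


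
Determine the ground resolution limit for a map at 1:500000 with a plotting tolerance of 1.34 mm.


ground = 1.34 mm * 500000 / 1000 = 670.0 m

670.0 m


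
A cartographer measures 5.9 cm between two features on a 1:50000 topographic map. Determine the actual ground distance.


ground = 5.9 cm * 50000 / 100 = 2950.0 m = 2.95 km

2.95 km


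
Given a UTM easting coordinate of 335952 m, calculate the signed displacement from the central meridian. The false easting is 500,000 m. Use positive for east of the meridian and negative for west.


displacement = 335952 - 500000 = -164048 m

-164048 m


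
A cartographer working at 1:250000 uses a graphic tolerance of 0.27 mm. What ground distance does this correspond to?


ground = 0.27 mm * 250000 / 1000 = 67.5 m

67.5 m


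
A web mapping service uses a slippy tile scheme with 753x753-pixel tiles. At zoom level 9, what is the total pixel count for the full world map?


tiles per axis = 2^9 = 512
total tiles = 512^2 = 262144
pixels per axis = 512 * 753 = 385536
total pixels = 385536^2 = 148638007296

148638007296 pixels


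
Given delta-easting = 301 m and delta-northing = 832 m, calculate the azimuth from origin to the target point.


az = atan2(301, 832) = 19.9 deg
adjusted to 0-360: 19.9 degrees

19.9 degrees


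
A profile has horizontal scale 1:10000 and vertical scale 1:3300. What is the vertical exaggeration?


VE = horizontal_scale / vertical_scale = 10000 / 3300 ≈ 3.0

3.0x


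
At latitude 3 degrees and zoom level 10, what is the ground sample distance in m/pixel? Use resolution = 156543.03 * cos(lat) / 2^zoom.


res = 156543.03 * cos(3) / 2^10 = 156543.03 * 0.99862953 / 1024 = 152.66 m/pixel

152.66 m/pixel


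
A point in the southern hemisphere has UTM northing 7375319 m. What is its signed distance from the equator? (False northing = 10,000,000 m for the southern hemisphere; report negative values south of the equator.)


For southern: actual = 7375319 - 10000000 = -2624681 m

-2624681 m


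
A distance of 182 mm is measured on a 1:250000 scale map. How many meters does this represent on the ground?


ground = 182 mm * 250000 / 1000 = 45500.0 m

45500.0 m


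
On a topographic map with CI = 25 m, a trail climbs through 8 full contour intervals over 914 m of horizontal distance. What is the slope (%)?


elevation change = 8 * 25 = 200 m
slope = 200 / 914 * 100 = 21.9%

21.9%


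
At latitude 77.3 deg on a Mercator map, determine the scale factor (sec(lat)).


SF = 1 / cos(77.3) = 1 / 0.219846 = 4.549

4.549


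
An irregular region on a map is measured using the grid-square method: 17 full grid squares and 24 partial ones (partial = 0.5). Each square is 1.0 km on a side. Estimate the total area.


effective squares = 17 + 24 * 0.5 = 29.0
area = 29.0 * 1.0 = 29.0 km^2

29.0 km^2


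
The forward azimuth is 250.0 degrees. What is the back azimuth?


back azimuth = (250.0 + 180) mod 360 = 70.0 degrees

70.0 degrees


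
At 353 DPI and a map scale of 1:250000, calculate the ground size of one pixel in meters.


pixel_cm = 2.54 / 353 ≈ 0.007195 cm
ground = pixel_cm * 250000 / 100 = 2.54 * 250000 / (353 * 100) = 635000 / 35300 ≈ 17.99 m

17.99 m


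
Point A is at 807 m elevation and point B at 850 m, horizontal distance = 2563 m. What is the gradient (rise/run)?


gradient = (850 - 807) / 2563 = 43 / 2563 = 0.0168

0.0168


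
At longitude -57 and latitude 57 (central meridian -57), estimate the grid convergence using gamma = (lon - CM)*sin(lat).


gamma = (-57 - -57) * sin(57) = 0 * 0.838671 = 0.0 degrees

0.0 degrees


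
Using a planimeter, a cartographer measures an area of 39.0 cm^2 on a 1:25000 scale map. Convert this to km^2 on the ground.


ground_area = 39.0 * (25000/100)^2 = 2437500.0 m^2 = 2.4375 km^2 ≈ 2.438 km^2

2.438 km^2


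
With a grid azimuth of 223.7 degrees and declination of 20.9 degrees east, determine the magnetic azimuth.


magnetic azimuth = grid azimuth - declination (east +ve)
mag_az = 223.7 - 20.9 = 202.8 degrees

202.8 degrees


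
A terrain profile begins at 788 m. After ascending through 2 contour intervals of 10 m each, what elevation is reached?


elevation = 788 + 2 * 10 = 808 m

808 m


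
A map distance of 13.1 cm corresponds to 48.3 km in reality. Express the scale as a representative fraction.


ground = 48.3 km = 4830000 cm; RF denominator = ground / map = 4830000 / 13.1 ≈ 368702; RF = 1:368702

1:368702


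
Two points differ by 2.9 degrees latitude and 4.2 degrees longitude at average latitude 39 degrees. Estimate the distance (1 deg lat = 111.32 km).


dlat_km = 2.9 * 111.32 = 322.828
dlon_km = 4.2 * 111.32 * cos(39) ≈ 363.35
dist = sqrt(322.828^2 + 363.35^2) ≈ 486.0 km

486.0 km


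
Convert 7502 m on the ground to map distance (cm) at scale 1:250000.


map_cm = 7502 * 100 / 250000 = 3.0008 cm ≈ 3.0 cm

3.0 cm


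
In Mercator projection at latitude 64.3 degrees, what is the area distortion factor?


area_distortion = 1/cos^2(64.3) = 5.317

5.317


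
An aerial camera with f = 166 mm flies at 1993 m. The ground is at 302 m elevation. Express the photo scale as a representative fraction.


scale = f / (H - h) = 166 mm / 1691 m = 166 / 1691000 = 1:10187

1:10187


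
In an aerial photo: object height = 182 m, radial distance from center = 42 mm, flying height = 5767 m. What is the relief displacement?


d = h * r / H = 182 * 42 / 5767 = 1.33 mm

1.33 mm


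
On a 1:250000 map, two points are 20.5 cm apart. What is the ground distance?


ground = 20.5 cm * 250000 / 100 = 51250.0 m = 51.25 km

51.25 km


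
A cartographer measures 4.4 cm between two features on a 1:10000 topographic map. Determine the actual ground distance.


ground = 4.4 cm * 10000 / 100 = 440.0 m

440.0 m


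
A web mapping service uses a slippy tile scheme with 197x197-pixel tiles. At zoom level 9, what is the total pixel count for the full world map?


tiles per axis = 2^9 = 512
total tiles = 512^2 = 262144
pixels per axis = 512 * 197 = 100864
total pixels = 100864^2 = 10173546496

10173546496 pixels


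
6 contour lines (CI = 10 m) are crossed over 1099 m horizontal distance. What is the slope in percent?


elevation change = 6 * 10 = 60 m
slope = 60 / 1099 * 100 = 5.5%

5.5%


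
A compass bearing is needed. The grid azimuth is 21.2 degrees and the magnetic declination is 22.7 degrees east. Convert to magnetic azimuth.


magnetic azimuth = grid azimuth - declination (east +ve)
mag_az = 21.2 - 22.7 = 358.5 degrees

358.5 degrees


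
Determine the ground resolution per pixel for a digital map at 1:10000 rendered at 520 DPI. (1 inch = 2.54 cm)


pixel_cm = 2.54 / 520 ≈ 0.004885 cm
ground = pixel_cm * 10000 / 100 = 2.54 * 10000 / (520 * 100) = 25400 / 52000 ≈ 0.49 m

0.49 m


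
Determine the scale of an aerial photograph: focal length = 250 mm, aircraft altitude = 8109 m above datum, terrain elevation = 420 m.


scale = f / (H - h) = 250 mm / 7689 m = 250 / 7689000 = 1:30756

1:30756


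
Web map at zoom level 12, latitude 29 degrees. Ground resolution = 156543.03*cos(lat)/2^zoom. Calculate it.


res = 156543.03 * cos(29) / 2^12 = 156543.03 * 0.87461971 / 4096 = 33.43 m/pixel

33.43 m/pixel


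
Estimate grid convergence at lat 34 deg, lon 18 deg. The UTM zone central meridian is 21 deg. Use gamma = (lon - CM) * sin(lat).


gamma = (18 - 21) * sin(34) = -3 * 0.559193 = -1.678 degrees

-1.678 degrees


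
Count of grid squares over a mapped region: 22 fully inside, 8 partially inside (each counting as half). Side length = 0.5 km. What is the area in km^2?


effective squares = 22 + 8 * 0.5 = 26.0
area = 26.0 * 0.25 = 6.5 km^2

6.5 km^2


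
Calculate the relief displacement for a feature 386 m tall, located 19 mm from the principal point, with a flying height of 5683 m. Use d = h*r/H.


d = h * r / H = 386 * 19 / 5683 = 1.29 mm

1.29 mm


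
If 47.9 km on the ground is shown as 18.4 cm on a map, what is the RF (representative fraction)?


ground = 47.9 km = 4790000 cm; RF denominator = ground / map = 4790000 / 18.4 ≈ 260326; RF = 1:260326

1:260326


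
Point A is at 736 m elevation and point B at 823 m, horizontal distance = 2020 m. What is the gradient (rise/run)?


gradient = (823 - 736) / 2020 = 87 / 2020 = 0.0431

0.0431


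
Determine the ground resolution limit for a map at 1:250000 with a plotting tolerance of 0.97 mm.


ground = 0.97 mm * 250000 / 1000 = 242.5 m

242.5 m


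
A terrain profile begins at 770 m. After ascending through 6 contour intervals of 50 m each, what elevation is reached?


elevation = 770 + 6 * 50 = 1070 m

1070 m


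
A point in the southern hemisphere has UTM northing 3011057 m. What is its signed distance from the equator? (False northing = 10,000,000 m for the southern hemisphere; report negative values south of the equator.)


For southern: actual = 3011057 - 10000000 = -6988943 m

-6988943 m


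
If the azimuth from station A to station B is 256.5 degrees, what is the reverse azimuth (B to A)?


back azimuth = (256.5 + 180) mod 360 = 76.5 degrees

76.5 degrees


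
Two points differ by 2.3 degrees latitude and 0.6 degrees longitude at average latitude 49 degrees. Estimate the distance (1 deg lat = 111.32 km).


dlat_km = 2.3 * 111.32 = 256.036
dlon_km = 0.6 * 111.32 * cos(49) ≈ 43.819
dist = sqrt(256.036^2 + 43.819^2) ≈ 259.8 km

259.8 km


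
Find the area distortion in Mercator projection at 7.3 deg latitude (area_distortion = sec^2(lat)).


area_distortion = 1/cos^2(7.3) = 1.016

1.016


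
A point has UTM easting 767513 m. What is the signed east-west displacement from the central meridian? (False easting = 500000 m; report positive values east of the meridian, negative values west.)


displacement = 767513 - 500000 = 267513 m

267513 m


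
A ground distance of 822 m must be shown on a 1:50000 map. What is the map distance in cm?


map_cm = 822 * 100 / 50000 = 1.644 cm ≈ 1.64 cm

1.64 cm


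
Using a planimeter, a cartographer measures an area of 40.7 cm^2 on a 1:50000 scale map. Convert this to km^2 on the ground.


ground_area = 40.7 * (50000/100)^2 = 10175000.0 m^2 = 10.175 km^2

10.175 km^2


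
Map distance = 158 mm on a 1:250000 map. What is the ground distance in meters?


ground = 158 mm * 250000 / 1000 = 39500.0 m

39500.0 m


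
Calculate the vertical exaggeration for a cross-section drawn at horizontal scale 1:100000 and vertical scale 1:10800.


VE = horizontal_scale / vertical_scale = 100000 / 10800 ≈ 9.3

9.3x


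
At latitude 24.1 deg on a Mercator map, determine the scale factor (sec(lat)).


SF = 1 / cos(24.1) = 1 / 0.912834 = 1.095

1.095


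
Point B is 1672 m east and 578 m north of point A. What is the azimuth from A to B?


az = atan2(1672, 578) = 70.9 deg
adjusted to 0-360: 70.9 degrees

70.9 degrees


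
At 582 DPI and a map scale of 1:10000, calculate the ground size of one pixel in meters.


pixel_cm = 2.54 / 582 ≈ 0.004364 cm
ground = pixel_cm * 10000 / 100 = 2.54 * 10000 / (582 * 100) = 25400 / 58200 ≈ 0.44 m

0.44 m


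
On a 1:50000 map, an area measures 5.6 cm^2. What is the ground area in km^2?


ground_area = 5.6 * (50000/100)^2 = 1400000.0 m^2 = 1.4 km^2

1.4 km^2


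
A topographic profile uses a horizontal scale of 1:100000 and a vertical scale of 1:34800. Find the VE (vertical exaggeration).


VE = horizontal_scale / vertical_scale = 100000 / 34800 ≈ 2.9

2.9x


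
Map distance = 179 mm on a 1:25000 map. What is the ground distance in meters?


ground = 179 mm * 25000 / 1000 = 4475.0 m

4475.0 m


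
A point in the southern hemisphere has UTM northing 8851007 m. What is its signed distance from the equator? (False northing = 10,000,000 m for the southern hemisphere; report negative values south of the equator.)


For southern: actual = 8851007 - 10000000 = -1148993 m

-1148993 m


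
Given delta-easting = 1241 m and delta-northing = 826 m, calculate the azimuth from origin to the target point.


az = atan2(1241, 826) = 56.4 deg
adjusted to 0-360: 56.4 degrees

56.4 degrees


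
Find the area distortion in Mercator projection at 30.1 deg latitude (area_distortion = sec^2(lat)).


area_distortion = 1/cos^2(30.1) = 1.336

1.336


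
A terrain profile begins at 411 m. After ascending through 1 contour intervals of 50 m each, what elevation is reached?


elevation = 411 + 1 * 50 = 461 m

461 m


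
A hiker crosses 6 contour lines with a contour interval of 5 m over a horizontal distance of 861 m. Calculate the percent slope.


elevation change = 6 * 5 = 30 m
slope = 30 / 861 * 100 = 3.5%

3.5%


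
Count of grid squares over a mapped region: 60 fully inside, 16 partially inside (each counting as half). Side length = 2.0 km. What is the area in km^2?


effective squares = 60 + 16 * 0.5 = 68.0
area = 68.0 * 4.0 = 272.0 km^2

272.0 km^2


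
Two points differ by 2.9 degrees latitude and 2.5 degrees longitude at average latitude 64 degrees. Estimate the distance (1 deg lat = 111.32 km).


dlat_km = 2.9 * 111.32 = 322.828
dlon_km = 2.5 * 111.32 * cos(64) ≈ 121.999
dist = sqrt(322.828^2 + 121.999^2) ≈ 345.1 km

345.1 km


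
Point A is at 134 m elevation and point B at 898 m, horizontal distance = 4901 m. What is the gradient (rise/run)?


gradient = (898 - 134) / 4901 = 764 / 4901 = 0.1559

0.1559


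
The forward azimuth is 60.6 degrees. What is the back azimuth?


back azimuth = (60.6 + 180) mod 360 = 240.6 degrees

240.6 degrees


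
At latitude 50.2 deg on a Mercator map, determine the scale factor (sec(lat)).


SF = 1 / cos(50.2) = 1 / 0.64011 = 1.562

1.562


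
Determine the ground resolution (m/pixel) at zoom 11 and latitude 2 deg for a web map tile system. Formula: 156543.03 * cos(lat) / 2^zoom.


res = 156543.03 * cos(2) / 2^11 = 156543.03 * 0.99939083 / 2048 = 76.39 m/pixel

76.39 m/pixel


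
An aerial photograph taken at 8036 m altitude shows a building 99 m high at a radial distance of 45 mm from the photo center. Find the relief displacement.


d = h * r / H = 99 * 45 / 8036 = 0.55 mm

0.55 mm


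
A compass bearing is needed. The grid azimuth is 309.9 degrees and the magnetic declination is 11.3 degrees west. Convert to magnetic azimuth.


magnetic azimuth = grid azimuth - declination (east +ve)
mag_az = 309.9 - -11.3 = 321.2 degrees

321.2 degrees


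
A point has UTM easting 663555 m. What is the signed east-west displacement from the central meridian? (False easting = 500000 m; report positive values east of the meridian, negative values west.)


displacement = 663555 - 500000 = 163555 m

163555 m


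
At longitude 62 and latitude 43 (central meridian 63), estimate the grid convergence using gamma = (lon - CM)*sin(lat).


gamma = (62 - 63) * sin(43) = -1 * 0.681998 = -0.682 degrees

-0.682 degrees


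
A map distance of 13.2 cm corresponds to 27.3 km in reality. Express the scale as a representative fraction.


ground = 27.3 km = 2730000 cm; RF denominator = ground / map = 2730000 / 13.2 ≈ 206818; RF = 1:206818

1:206818


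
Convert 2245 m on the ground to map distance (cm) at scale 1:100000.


map_cm = 2245 * 100 / 100000 = 2.245 cm ≈ 2.25 cm

2.25 cm


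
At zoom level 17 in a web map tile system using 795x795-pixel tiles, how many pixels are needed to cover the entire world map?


tiles per axis = 2^17 = 131072
total tiles = 131072^2 = 17179869184
pixels per axis = 131072 * 795 = 104202240
total pixels = 104202240^2 = 10858106821017600

10858106821017600 pixels


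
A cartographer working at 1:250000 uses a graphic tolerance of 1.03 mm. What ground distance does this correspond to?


ground = 1.03 mm * 250000 / 1000 = 257.5 m

257.5 m


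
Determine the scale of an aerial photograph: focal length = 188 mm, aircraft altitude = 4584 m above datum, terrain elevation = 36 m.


scale = f / (H - h) = 188 mm / 4548 m = 188 / 4548000 = 1:24191

1:24191


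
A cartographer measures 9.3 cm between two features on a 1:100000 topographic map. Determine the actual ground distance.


ground = 9.3 cm * 100000 / 100 = 9300.0 m = 9.3 km

9.3 km


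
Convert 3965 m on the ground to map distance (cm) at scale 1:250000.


map_cm = 3965 * 100 / 250000 = 1.586 cm ≈ 1.59 cm

1.59 cm


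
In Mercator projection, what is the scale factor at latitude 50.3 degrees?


SF = 1 / cos(50.3) = 1 / 0.638768 = 1.566

1.566


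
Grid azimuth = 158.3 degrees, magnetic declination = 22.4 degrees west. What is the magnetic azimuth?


magnetic azimuth = grid azimuth - declination (east +ve)
mag_az = 158.3 - -22.4 = 180.7 degrees

180.7 degrees


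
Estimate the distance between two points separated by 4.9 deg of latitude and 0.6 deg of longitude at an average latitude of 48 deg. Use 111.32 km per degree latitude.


dlat_km = 4.9 * 111.32 = 545.468
dlon_km = 0.6 * 111.32 * cos(48) ≈ 44.693
dist = sqrt(545.468^2 + 44.693^2) ≈ 547.3 km

547.3 km


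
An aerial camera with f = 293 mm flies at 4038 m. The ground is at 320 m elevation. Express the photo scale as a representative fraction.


scale = f / (H - h) = 293 mm / 3718 m = 293 / 3718000 = 1:12689

1:12689


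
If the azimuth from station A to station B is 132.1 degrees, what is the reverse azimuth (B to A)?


back azimuth = (132.1 + 180) mod 360 = 312.1 degrees

312.1 degrees


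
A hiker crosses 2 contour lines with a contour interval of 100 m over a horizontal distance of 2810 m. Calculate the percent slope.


elevation change = 2 * 100 = 200 m
slope = 200 / 2810 * 100 = 7.1%

7.1%


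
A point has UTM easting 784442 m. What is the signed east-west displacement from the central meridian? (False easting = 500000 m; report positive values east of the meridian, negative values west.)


displacement = 784442 - 500000 = 284442 m

284442 m


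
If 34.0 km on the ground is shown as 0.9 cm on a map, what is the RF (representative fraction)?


ground = 34.0 km = 3400000 cm; RF denominator = ground / map = 3400000 / 0.9 ≈ 3777778; RF = 1:3777778

1:3777778


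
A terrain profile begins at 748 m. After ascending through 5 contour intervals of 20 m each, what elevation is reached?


elevation = 748 + 5 * 20 = 848 m

848 m


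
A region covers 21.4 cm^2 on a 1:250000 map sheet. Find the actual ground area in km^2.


ground_area = 21.4 * (250000/100)^2 = 133750000.0 m^2 = 133.75 km^2

133.75 km^2


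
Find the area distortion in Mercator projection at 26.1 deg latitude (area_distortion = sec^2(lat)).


area_distortion = 1/cos^2(26.1) = 1.24

1.24


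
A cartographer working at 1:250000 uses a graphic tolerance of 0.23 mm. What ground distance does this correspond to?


ground = 0.23 mm * 250000 / 1000 = 57.5 m

57.5 m


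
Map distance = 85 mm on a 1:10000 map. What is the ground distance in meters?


ground = 85 mm * 10000 / 1000 = 850.0 m

850.0 m


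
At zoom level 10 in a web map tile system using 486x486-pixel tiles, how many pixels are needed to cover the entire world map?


tiles per axis = 2^10 = 1024
total tiles = 1024^2 = 1048576
pixels per axis = 1024 * 486 = 497664
total pixels = 497664^2 = 247669456896

247669456896 pixels


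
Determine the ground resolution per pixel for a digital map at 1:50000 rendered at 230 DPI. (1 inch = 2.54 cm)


pixel_cm = 2.54 / 230 ≈ 0.011043 cm
ground = pixel_cm * 50000 / 100 = 2.54 * 50000 / (230 * 100) = 127000 / 23000 ≈ 5.52 m

5.52 m


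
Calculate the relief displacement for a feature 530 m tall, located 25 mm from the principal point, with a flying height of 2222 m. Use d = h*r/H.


d = h * r / H = 530 * 25 / 2222 = 5.96 mm

5.96 mm


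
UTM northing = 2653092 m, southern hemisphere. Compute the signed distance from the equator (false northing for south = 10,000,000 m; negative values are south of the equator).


For southern: actual = 2653092 - 10000000 = -7346908 m

-7346908 m


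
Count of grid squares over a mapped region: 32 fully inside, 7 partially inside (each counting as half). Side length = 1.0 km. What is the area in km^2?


effective squares = 32 + 7 * 0.5 = 35.5
area = 35.5 * 1.0 = 35.5 km^2

35.5 km^2


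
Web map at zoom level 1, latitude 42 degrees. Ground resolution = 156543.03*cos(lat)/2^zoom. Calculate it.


res = 156543.03 * cos(42) / 2^1 = 156543.03 * 0.74314483 / 2 = 58167.07 m/pixel

58167.07 m/pixel


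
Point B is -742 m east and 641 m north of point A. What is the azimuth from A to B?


az = atan2(-742, 641) = -49.2 deg
adjusted to 0-360: 310.8 degrees

310.8 degrees


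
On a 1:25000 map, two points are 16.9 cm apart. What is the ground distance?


ground = 16.9 cm * 25000 / 100 = 4225.0 m = 4.225 km

4.225 km


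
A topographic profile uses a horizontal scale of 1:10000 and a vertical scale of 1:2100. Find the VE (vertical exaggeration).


VE = horizontal_scale / vertical_scale = 10000 / 2100 ≈ 4.8

4.8x


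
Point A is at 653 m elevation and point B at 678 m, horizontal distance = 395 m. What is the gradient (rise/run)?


gradient = (678 - 653) / 395 = 25 / 395 = 0.0633

0.0633


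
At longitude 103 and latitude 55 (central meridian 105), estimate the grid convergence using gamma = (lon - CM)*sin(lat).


gamma = (103 - 105) * sin(55) = -2 * 0.819152 = -1.638 degrees

-1.638 degrees


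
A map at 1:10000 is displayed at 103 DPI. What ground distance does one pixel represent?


pixel_cm = 2.54 / 103 ≈ 0.02466 cm
ground = pixel_cm * 10000 / 100 = 2.54 * 10000 / (103 * 100) = 25400 / 10300 ≈ 2.47 m

2.47 m


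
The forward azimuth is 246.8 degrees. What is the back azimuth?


back azimuth = (246.8 + 180) mod 360 = 66.8 degrees

66.8 degrees


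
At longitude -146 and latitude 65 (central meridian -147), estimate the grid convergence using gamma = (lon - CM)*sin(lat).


gamma = (-146 - -147) * sin(65) = 1 * 0.906308 = 0.906 degrees

0.906 degrees


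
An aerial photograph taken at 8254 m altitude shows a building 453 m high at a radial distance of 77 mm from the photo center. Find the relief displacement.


d = h * r / H = 453 * 77 / 8254 = 4.23 mm

4.23 mm


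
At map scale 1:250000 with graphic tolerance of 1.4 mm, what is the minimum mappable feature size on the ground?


ground = 1.4 mm * 250000 / 1000 = 350.0 m

350.0 m


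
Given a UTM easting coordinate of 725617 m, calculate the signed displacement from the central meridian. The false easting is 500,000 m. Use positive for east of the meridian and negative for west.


displacement = 725617 - 500000 = 225617 m

225617 m


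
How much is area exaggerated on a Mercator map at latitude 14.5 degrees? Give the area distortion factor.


area_distortion = 1/cos^2(14.5) = 1.067

1.067


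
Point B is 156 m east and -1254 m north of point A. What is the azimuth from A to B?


az = atan2(156, -1254) = 172.9 deg
adjusted to 0-360: 172.9 degrees

172.9 degrees


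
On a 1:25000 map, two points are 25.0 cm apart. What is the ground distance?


ground = 25.0 cm * 25000 / 100 = 6250.0 m = 6.25 km

6.25 km


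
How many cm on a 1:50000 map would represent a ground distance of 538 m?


map_cm = 538 * 100 / 50000 = 1.076 cm ≈ 1.08 cm

1.08 cm


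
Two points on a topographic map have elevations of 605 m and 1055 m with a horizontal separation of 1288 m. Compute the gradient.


gradient = (1055 - 605) / 1288 = 450 / 1288 = 0.3494

0.3494


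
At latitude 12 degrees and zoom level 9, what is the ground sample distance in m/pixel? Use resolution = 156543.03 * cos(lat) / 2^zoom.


res = 156543.03 * cos(12) / 2^9 = 156543.03 * 0.9781476 / 512 = 299.07 m/pixel

299.07 m/pixel


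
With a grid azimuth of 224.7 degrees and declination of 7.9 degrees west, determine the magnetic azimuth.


magnetic azimuth = grid azimuth - declination (east +ve)
mag_az = 224.7 - -7.9 = 232.6 degrees

232.6 degrees


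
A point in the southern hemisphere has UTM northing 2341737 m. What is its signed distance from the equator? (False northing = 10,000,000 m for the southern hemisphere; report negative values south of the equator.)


For southern: actual = 2341737 - 10000000 = -7658263 m

-7658263 m


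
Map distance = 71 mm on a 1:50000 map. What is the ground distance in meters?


ground = 71 mm * 50000 / 1000 = 3550.0 m

3550.0 m


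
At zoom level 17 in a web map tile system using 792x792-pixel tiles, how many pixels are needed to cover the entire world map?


tiles per axis = 2^17 = 131072
total tiles = 131072^2 = 17179869184
pixels per axis = 131072 * 792 = 103809024
total pixels = 103809024^2 = 10776313463832576

10776313463832576 pixels


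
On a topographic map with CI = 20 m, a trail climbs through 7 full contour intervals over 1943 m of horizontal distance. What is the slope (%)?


elevation change = 7 * 20 = 140 m
slope = 140 / 1943 * 100 = 7.2%

7.2%


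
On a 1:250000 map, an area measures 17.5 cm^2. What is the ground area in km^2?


ground_area = 17.5 * (250000/100)^2 = 109375000.0 m^2 = 109.375 km^2

109.375 km^2


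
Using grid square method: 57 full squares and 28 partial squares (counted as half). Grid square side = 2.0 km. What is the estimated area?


effective squares = 57 + 28 * 0.5 = 71.0
area = 71.0 * 4.0 = 284.0 km^2

284.0 km^2


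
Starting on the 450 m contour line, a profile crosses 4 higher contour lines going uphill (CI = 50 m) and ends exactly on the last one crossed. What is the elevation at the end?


elevation = 450 + 4 * 50 = 650 m

650 m
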